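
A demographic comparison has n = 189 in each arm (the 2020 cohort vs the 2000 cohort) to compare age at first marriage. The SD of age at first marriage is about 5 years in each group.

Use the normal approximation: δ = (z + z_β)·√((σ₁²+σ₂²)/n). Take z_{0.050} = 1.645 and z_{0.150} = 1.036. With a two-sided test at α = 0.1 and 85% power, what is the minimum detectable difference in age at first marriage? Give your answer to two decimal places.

δ = (z_{α/2} + z_β) · √((σ₁²+σ₂²)/n)
  = (1.645 + 1.036) · √(50/189)
  = 2.681 · √0.26455
  = 2.681 · 0.5143
  = 1.3790

Minimum detectable difference ≈ 1.38 years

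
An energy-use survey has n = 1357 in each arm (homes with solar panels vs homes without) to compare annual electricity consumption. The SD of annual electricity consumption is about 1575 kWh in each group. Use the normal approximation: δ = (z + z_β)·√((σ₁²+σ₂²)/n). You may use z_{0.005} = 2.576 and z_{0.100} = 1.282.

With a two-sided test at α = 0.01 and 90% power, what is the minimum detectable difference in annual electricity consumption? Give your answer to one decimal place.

δ = (z_{α/2} + z_β) · √((σ₁²+σ₂²)/n)
  = (2.576 + 1.282) · √(4961250/1357)
  = 3.858 · √3656.0
  = 3.858 · 60.4652
  = 233.2748

Minimum detectable difference ≈ 233.3 kWh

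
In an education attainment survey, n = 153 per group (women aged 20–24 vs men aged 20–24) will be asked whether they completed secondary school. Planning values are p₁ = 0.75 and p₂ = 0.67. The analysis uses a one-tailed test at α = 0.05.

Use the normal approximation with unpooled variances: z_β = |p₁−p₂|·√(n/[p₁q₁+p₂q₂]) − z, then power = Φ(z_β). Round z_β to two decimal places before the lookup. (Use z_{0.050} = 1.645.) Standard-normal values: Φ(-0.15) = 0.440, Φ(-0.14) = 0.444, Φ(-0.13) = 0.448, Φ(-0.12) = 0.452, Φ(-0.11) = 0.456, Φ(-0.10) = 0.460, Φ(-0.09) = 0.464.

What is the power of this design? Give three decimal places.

Power ≈ 0.460

z_β = |p₁−p₂|·√(n/[p₁q₁+p₂q₂]) − z_α
    = 0.08 · √(153/0.4086) − 1.645
    = 0.08 · 19.3507 − 1.645
    = 1.5481 − 1.645 = -0.0969 → -0.10
Power = Φ(-0.10) = 0.460.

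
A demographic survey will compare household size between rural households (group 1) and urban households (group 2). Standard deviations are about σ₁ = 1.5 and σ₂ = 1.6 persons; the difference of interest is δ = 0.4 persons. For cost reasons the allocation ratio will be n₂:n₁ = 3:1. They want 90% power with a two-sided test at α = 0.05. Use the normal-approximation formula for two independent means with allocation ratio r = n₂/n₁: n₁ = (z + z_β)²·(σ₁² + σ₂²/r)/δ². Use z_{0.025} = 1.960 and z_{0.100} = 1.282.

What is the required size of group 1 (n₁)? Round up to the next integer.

n₁ = 204

n₁ = (z_{α/2} + z_β)² · (σ₁² + σ₂²/r) / δ²
   = (1.960 + 1.282)² · (1.5² + 1.6²/3) / 0.4²
   = 10.5106 · (2.25 + 0.85333) / 0.16
   = 10.5106 · 3.1033 / 0.16
   = 203.86
Round up → n₁ = 204; n₂ = r·n₁ = 3 × 204 = 612.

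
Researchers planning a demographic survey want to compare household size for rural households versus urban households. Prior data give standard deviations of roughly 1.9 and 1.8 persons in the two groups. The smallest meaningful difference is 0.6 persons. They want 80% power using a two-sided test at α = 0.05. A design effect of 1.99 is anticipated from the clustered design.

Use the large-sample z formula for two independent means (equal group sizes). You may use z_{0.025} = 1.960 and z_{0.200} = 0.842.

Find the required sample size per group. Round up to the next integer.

n = (z_{α/2} + z_β)² · (σ₁² + σ₂²) / δ²
  = (1.960 + 0.842)² · (1.9² + 1.8² = 6.85) / 0.6²
  = 7.8512 · 6.85 / 0.36
  = 149.39
Design effect: 1.99 × 149.39 = 297.29.
Round up → n = 298 per group.

n = 298 per group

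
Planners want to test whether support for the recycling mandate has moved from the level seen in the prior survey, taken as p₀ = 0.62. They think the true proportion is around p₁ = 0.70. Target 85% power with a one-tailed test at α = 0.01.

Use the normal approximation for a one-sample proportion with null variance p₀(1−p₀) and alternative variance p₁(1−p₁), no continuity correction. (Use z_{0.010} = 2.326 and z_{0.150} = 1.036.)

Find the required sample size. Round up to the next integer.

n = [z_α·√(p₀q₀) + z_β·√(p₁q₁)]² / (p₁ − p₀)²
  = [2.326·√(0.62·0.38) + 1.036·√(0.70·0.30)]² / (0.08)²
  = [2.326·0.4854 + 1.036·0.4583]² / 0.0064
  = [1.6038]² / 0.0064
  = 401.88
Round up → n = 402.

n = 402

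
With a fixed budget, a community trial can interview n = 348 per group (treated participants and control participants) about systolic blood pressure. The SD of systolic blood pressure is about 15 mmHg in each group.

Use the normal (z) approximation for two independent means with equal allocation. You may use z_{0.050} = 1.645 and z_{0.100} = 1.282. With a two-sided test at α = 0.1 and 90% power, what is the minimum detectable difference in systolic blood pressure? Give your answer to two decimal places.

Minimum detectable difference ≈ 3.33 mmHg

δ = (z_{α/2} + z_β) · √((σ₁²+σ₂²)/n)
  = (1.645 + 1.282) · √(450/348)
  = 2.927 · √1.2931
  = 2.927 · 1.1371
  = 3.3284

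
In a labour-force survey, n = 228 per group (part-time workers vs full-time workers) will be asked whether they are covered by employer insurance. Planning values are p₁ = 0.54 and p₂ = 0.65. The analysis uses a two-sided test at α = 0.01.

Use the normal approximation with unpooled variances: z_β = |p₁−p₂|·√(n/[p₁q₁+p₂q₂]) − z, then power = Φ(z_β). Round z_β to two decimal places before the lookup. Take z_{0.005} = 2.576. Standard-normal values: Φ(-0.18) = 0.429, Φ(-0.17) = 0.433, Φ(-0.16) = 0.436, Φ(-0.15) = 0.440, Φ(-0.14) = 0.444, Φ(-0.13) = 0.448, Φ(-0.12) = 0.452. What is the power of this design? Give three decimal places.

Power ≈ 0.433

z_β = |p₁−p₂|·√(n/[p₁q₁+p₂q₂]) − z_{α/2}
    = 0.11 · √(228/0.4759) − 2.576
    = 0.11 · 21.8882 − 2.576
    = 2.4077 − 2.576 = -0.1683 → -0.17
Power = Φ(-0.17) = 0.433.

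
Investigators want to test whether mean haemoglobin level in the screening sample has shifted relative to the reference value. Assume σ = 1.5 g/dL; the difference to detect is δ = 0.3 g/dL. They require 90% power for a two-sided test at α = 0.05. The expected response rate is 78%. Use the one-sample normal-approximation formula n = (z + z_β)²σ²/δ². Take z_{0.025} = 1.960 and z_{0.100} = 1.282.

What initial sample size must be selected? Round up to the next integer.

n = 337

n = (z_{α/2} + z_β)² · σ² / δ²
  = (1.960 + 1.282)² · 1.5² / 0.3²
  = 10.5106 · 2.25 / 0.09
  = 262.76
Adjust for 78% response: 262.76 / 0.78 = 336.88.
Round up → n = 337.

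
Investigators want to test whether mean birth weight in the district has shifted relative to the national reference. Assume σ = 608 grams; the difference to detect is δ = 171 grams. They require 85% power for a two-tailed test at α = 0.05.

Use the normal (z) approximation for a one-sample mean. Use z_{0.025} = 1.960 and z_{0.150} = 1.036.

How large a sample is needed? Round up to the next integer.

n = (z_{α/2} + z_β)² · σ² / δ²
  = (1.960 + 1.036)² · 608² / 171²
  = 8.9760 · 369664 / 29241
  = 113.47
Round up → n = 114.

n = 114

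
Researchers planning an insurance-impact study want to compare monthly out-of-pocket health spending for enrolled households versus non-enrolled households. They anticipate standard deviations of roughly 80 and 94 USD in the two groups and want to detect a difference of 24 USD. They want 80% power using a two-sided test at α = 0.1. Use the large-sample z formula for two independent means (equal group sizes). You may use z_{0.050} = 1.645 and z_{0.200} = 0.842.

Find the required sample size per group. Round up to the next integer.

n = (z_{α/2} + z_β)² · (σ₁² + σ₂²) / δ²
  = (1.645 + 0.842)² · (80² + 94² = 15236) / 24²
  = 6.1852 · 15236 / 576
  = 163.61
Round up → n = 164 per group.

n = 164 per group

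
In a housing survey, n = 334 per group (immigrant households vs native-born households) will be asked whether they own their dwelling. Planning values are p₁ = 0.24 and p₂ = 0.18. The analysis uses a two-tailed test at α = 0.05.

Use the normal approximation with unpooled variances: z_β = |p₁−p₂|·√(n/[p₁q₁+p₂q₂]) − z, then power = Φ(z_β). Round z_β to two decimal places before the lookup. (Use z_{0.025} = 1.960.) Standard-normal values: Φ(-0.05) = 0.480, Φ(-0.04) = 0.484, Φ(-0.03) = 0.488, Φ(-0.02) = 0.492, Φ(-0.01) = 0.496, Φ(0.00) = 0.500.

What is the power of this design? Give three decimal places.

Power ≈ 0.480

z_β = |p₁−p₂|·√(n/[p₁q₁+p₂q₂]) − z_{α/2}
    = 0.06 · √(334/0.3300) − 1.960
    = 0.06 · 31.8139 − 1.960
    = 1.9088 − 1.960 = -0.0512 → -0.05
Power = Φ(-0.05) = 0.480.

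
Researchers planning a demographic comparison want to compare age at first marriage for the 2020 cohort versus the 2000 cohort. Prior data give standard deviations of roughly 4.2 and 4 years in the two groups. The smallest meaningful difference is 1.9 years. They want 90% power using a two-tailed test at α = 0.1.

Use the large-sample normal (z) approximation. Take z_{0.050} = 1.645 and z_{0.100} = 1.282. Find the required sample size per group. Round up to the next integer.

n = (z_{α/2} + z_β)² · (σ₁² + σ₂²) / δ²
  = (1.645 + 1.282)² · (4.2² + 4² = 33.64) / 1.9²
  = 8.5673 · 33.64 / 3.61
  = 79.84
Round up → n = 80 per group.

n = 80 per group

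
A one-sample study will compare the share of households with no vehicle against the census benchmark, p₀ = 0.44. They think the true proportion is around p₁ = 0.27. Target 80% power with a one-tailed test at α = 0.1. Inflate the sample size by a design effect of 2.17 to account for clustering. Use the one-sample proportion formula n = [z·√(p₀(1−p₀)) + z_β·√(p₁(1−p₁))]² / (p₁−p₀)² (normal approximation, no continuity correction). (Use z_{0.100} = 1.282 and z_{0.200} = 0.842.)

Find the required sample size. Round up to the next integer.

n = [z_α·√(p₀q₀) + z_β·√(p₁q₁)]² / (p₁ − p₀)²
  = [1.282·√(0.44·0.56) + 0.842·√(0.27·0.73)]² / (-0.17)²
  = [1.282·0.4964 + 0.842·0.4440]² / 0.0289
  = [1.0102]² / 0.0289
  = 35.31
Design effect: 2.17 × 35.31 = 76.62.
Round up → n = 77.

n = 77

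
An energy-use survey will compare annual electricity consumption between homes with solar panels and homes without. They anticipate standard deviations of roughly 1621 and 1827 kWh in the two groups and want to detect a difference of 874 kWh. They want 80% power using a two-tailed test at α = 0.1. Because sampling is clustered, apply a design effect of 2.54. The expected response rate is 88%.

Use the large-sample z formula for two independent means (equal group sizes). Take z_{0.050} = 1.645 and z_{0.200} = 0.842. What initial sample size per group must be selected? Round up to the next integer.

n = (z_{α/2} + z_β)² · (σ₁² + σ₂²) / δ²
  = (1.645 + 0.842)² · (1621² + 1827² = 5965570) / 874²
  = 6.1852 · 5965570 / 763876
  = 48.30
Design effect: 2.54 × 48.30 = 122.69.
Adjust for 88% response: 122.69 / 0.88 = 139.42.
Round up → n = 140 per group.

n = 140 per group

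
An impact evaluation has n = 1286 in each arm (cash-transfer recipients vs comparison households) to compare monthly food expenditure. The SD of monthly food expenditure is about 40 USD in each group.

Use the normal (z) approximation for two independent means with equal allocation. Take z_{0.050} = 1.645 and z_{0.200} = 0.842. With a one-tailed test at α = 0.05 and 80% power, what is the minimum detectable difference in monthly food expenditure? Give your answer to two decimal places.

δ = (z_α + z_β) · √((σ₁²+σ₂²)/n)
  = (1.645 + 0.842) · √(3200/1286)
  = 2.487 · √2.4883
  = 2.487 · 1.5774
  = 3.9231

Minimum detectable difference ≈ 3.92 USD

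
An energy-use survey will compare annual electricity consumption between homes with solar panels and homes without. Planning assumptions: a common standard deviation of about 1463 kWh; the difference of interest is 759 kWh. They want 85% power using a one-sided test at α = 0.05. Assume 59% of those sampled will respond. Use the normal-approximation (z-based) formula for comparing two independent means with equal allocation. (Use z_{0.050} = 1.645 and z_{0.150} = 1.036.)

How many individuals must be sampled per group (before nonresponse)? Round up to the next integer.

n = (z_α + z_β)² · (σ₁² + σ₂²) / δ²
  = (1.645 + 1.036)² · (2·1463² = 4280738) / 759²
  = 7.1878 · 4280738 / 576081
  = 53.41
Adjust for 59% response: 53.41 / 0.59 = 90.53.
Round up → n = 91 per group.

n = 91 per group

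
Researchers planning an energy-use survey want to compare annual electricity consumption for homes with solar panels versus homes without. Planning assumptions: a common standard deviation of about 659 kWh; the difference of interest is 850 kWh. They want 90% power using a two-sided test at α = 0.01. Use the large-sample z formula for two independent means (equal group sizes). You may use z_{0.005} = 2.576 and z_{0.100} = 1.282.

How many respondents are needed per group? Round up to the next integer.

n = 18 per group

n = (z_{α/2} + z_β)² · (σ₁² + σ₂²) / δ²
  = (2.576 + 1.282)² · (2·659² = 868562) / 850²
  = 14.8842 · 868562 / 722500
  = 17.89
Round up → n = 18 per group.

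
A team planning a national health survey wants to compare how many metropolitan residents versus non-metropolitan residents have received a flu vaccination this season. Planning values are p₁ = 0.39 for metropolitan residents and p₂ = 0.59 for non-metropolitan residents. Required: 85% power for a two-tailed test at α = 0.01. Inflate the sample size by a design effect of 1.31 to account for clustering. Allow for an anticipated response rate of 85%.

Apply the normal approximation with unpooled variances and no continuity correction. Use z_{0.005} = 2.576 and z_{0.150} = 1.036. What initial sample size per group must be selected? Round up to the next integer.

n = (z_{α/2} + z_β)² · [p₁(1−p₁) + p₂(1−p₂)] / (p₁ − p₂)²
  = (2.576 + 1.036)² · (0.39·0.61 + 0.59·0.41) / (-0.20)²
  = (3.612)² · (0.2379 + 0.2419) / 0.0400
  = 13.0465 · 0.4798 / 0.0400
  = 156.49
Design effect: 1.31 × 156.49 = 205.01.
Adjust for 85% response: 205.01 / 0.85 = 241.18.
Round up → n = 242 per group.

n = 242 per group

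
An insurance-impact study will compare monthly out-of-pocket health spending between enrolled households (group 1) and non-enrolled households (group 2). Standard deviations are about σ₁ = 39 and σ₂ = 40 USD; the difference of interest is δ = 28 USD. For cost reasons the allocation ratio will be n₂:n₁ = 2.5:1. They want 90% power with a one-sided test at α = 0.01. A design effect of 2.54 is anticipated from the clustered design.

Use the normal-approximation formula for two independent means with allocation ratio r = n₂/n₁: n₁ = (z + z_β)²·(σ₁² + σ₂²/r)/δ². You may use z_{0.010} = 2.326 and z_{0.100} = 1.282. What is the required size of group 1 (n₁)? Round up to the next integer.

n₁ = 92

n₁ = (z_α + z_β)² · (σ₁² + σ₂²/r) / δ²
   = (2.326 + 1.282)² · (39² + 40²/2.5) / 28²
   = 13.0177 · (1521 + 640) / 784
   = 13.0177 · 2161 / 784
   = 35.88
Design effect: 2.54 × 35.88 = 91.14.
Round up → n₁ = 92; n₂ = r·n₁ = 2.5 × 92 = 230.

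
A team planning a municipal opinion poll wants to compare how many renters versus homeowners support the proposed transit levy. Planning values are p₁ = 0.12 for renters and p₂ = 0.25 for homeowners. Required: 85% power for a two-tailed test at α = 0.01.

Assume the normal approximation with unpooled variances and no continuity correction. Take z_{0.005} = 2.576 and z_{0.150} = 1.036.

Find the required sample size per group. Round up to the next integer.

n = (z_{α/2} + z_β)² · [p₁(1−p₁) + p₂(1−p₂)] / (p₁ − p₂)²
  = (2.576 + 1.036)² · (0.12·0.88 + 0.25·0.75) / (-0.13)²
  = (3.612)² · (0.1056 + 0.1875) / 0.0169
  = 13.0465 · 0.2931 / 0.0169
  = 226.27
Round up → n = 227 per group.

n = 227 per group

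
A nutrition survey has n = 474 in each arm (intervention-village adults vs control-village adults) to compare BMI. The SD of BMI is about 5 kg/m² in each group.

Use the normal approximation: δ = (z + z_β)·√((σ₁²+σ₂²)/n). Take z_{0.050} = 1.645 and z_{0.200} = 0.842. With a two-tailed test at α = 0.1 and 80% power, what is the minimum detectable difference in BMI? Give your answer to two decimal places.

δ = (z_{α/2} + z_β) · √((σ₁²+σ₂²)/n)
  = (1.645 + 0.842) · √(50/474)
  = 2.487 · √0.10549
  = 2.487 · 0.3248
  = 0.8077

Minimum detectable difference ≈ 0.81 kg/m²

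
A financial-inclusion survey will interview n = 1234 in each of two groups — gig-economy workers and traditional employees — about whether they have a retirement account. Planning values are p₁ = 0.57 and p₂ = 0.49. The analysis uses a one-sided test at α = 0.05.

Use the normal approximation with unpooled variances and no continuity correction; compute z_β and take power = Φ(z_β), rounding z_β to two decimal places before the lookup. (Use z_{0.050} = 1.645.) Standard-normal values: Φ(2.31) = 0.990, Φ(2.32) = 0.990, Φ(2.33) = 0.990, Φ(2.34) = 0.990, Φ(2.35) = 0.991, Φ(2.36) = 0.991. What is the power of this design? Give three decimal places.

z_β = |p₁−p₂|·√(n/[p₁q₁+p₂q₂]) − z_α
    = 0.08 · √(1234/0.4950) − 1.645
    = 0.08 · 49.9292 − 1.645
    = 3.9943 − 1.645 = 2.3493 → 2.35
Power = Φ(2.35) = 0.991.

Power ≈ 0.991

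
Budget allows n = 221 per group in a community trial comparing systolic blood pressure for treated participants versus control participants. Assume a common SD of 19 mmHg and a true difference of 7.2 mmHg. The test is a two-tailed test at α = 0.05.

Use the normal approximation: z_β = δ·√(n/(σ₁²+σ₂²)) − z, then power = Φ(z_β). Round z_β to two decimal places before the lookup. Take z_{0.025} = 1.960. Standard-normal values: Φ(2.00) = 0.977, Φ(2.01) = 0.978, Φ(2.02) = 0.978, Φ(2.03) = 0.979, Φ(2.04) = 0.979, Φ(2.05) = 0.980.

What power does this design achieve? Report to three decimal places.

z_β = δ·√(n/(σ₁²+σ₂²)) − z_{α/2}
    = 7.2 · √(221/722) − 1.960
    = 7.2 · 0.55326 − 1.960
    = 3.9835 − 1.960 = 2.0235 → 2.02
Power = Φ(2.02) = 0.978.

Power ≈ 0.978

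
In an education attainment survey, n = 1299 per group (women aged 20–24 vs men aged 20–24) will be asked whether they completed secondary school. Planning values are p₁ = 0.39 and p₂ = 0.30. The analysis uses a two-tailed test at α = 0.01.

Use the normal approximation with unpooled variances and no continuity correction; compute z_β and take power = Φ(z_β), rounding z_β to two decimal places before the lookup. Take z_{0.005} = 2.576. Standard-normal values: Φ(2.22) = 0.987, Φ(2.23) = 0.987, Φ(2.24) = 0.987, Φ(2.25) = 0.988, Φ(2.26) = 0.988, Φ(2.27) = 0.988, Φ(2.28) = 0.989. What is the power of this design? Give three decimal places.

Power ≈ 0.988

z_β = |p₁−p₂|·√(n/[p₁q₁+p₂q₂]) − z_{α/2}
    = 0.09 · √(1299/0.4479) − 2.576
    = 0.09 · 53.8535 − 2.576
    = 4.8468 − 2.576 = 2.2708 → 2.27
Power = Φ(2.27) = 0.988.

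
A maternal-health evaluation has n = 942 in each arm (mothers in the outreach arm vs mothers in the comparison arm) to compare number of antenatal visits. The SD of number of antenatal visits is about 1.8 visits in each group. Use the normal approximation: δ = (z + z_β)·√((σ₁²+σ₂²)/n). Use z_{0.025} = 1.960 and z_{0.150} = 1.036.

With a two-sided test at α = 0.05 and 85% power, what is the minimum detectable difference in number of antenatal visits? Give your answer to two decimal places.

δ = (z_{α/2} + z_β) · √((σ₁²+σ₂²)/n)
  = (1.960 + 1.036) · √(6.48/942)
  = 2.996 · √0.00688
  = 2.996 · 0.0829
  = 0.2485

Minimum detectable difference ≈ 0.25 visits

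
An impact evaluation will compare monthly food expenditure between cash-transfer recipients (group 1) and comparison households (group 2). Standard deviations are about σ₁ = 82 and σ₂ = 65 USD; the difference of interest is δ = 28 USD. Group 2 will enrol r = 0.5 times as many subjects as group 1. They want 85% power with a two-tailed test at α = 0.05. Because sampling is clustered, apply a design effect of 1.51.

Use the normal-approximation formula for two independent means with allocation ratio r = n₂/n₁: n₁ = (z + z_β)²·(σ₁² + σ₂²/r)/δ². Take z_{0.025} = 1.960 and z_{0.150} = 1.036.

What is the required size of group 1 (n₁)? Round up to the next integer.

n₁ = 263

n₁ = (z_{α/2} + z_β)² · (σ₁² + σ₂²/r) / δ²
   = (1.960 + 1.036)² · (82² + 65²/0.5) / 28²
   = 8.9760 · (6724 + 8450) / 784
   = 8.9760 · 15174 / 784
   = 173.73
Design effect: 1.51 × 173.73 = 262.33.
Round up → n₁ = 263; n₂ = r·n₁ = 0.5 × 263 = 132.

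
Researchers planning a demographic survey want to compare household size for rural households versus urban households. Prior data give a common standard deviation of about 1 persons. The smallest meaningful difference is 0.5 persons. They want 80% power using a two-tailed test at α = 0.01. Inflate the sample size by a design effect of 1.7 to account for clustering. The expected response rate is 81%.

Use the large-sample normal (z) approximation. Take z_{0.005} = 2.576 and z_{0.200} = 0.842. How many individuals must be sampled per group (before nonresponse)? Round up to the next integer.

n = 197 per group

n = (z_{α/2} + z_β)² · (σ₁² + σ₂²) / δ²
  = (2.576 + 0.842)² · (2·1² = 2) / 0.5²
  = 11.6827 · 2 / 0.25
  = 93.46
Design effect: 1.7 × 93.46 = 158.89.
Adjust for 81% response: 158.89 / 0.81 = 196.15.
Round up → n = 197 per group.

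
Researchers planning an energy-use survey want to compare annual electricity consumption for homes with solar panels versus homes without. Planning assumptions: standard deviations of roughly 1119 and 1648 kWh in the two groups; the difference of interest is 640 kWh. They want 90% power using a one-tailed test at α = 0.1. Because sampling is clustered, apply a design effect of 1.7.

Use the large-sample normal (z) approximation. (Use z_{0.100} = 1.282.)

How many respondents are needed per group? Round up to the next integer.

n = 109 per group

n = (z_α + z_β)² · (σ₁² + σ₂²) / δ²
  = (1.282 + 1.282)² · (1119² + 1648² = 3968065) / 640²
  = 6.5741 · 3968065 / 409600
  = 63.69
Design effect: 1.7 × 63.69 = 108.27.
Round up → n = 109 per group.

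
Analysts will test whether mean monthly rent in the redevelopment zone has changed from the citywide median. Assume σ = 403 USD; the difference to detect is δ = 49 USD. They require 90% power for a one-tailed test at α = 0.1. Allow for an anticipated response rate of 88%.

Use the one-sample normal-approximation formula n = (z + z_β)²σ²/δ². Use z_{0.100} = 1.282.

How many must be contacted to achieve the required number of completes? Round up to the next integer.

n = (z_α + z_β)² · σ² / δ²
  = (1.282 + 1.282)² · 403² / 49²
  = 6.5741 · 162409 / 2401
  = 444.69
Adjust for 88% response: 444.69 / 0.88 = 505.33.
Round up → n = 506.

n = 506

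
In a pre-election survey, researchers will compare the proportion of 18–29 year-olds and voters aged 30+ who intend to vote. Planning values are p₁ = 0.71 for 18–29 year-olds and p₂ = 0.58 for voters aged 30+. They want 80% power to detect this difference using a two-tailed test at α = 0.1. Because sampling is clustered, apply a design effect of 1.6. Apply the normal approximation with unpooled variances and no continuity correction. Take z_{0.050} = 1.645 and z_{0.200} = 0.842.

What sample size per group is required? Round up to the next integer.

n = (z_{α/2} + z_β)² · [p₁(1−p₁) + p₂(1−p₂)] / (p₁ − p₂)²
  = (1.645 + 0.842)² · (0.71·0.29 + 0.58·0.42) / (0.13)²
  = (2.487)² · (0.2059 + 0.2436) / 0.0169
  = 6.1852 · 0.4495 / 0.0169
  = 164.51
Design effect: 1.6 × 164.51 = 263.22.
Round up → n = 264 per group.

n = 264 per group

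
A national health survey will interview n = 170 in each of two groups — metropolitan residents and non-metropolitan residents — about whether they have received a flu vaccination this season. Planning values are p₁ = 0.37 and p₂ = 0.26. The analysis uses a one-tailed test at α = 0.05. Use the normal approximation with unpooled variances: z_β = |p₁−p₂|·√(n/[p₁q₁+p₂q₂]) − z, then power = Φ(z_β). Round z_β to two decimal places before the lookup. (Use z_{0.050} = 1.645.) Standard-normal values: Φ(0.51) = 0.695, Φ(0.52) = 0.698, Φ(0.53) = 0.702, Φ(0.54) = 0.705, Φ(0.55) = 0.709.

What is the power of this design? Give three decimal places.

z_β = |p₁−p₂|·√(n/[p₁q₁+p₂q₂]) − z_α
    = 0.11 · √(170/0.4255) − 1.645
    = 0.11 · 19.9882 − 1.645
    = 2.1987 − 1.645 = 0.5537 → 0.55
Power = Φ(0.55) = 0.709.

Power ≈ 0.709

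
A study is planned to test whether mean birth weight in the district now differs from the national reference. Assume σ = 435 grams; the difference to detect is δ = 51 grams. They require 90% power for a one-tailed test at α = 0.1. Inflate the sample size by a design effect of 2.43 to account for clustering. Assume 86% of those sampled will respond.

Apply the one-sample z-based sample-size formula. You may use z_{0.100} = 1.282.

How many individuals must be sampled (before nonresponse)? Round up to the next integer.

n = (z_α + z_β)² · σ² / δ²
  = (1.282 + 1.282)² · 435² / 51²
  = 6.5741 · 189225 / 2601
  = 478.27
Design effect: 2.43 × 478.27 = 1162.20.
Adjust for 86% response: 1162.20 / 0.86 = 1351.39.
Round up → n = 1352.

n = 1352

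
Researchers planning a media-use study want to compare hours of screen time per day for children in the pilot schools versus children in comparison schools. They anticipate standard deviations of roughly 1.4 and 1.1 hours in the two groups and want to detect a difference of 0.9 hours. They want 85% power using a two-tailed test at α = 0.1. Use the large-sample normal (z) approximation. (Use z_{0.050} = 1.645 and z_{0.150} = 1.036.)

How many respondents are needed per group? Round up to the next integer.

n = (z_{α/2} + z_β)² · (σ₁² + σ₂²) / δ²
  = (1.645 + 1.036)² · (1.4² + 1.1² = 3.17) / 0.9²
  = 7.1878 · 3.17 / 0.81
  = 28.13
Round up → n = 29 per group.

n = 29 per group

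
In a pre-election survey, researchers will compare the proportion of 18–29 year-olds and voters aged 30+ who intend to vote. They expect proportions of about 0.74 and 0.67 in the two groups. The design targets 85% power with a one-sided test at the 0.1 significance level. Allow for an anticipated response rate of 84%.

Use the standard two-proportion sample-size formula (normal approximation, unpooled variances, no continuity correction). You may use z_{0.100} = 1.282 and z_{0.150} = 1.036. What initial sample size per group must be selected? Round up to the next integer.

n = 540 per group

n = (z_α + z_β)² · [p₁(1−p₁) + p₂(1−p₂)] / (p₁ − p₂)²
  = (1.282 + 1.036)² · (0.74·0.26 + 0.67·0.33) / (0.07)²
  = (2.318)² · (0.1924 + 0.2211) / 0.0049
  = 5.3731 · 0.4135 / 0.0049
  = 453.43
Adjust for 84% response: 453.43 / 0.84 = 539.79.
Round up → n = 540 per group.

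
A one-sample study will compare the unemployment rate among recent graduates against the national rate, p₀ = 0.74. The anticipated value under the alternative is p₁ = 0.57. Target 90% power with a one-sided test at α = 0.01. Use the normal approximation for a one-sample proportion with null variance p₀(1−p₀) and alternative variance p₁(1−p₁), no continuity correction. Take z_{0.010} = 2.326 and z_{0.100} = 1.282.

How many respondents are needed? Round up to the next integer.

n = [z_α·√(p₀q₀) + z_β·√(p₁q₁)]² / (p₁ − p₀)²
  = [2.326·√(0.74·0.26) + 1.282·√(0.57·0.43)]² / (-0.17)²
  = [2.326·0.4386 + 1.282·0.4951]² / 0.0289
  = [1.6550]² / 0.0289
  = 94.77
Round up → n = 95.

n = 95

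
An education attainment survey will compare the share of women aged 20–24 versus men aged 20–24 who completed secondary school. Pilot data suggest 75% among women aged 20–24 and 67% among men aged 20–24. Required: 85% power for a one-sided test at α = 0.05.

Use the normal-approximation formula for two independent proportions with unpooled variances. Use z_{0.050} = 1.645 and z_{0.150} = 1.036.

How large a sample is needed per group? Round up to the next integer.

n = (z_α + z_β)² · [p₁(1−p₁) + p₂(1−p₂)] / (p₁ − p₂)²
  = (1.645 + 1.036)² · (0.75·0.25 + 0.67·0.33) / (0.08)²
  = (2.681)² · (0.1875 + 0.2211) / 0.0064
  = 7.1878 · 0.4086 / 0.0064
  = 458.89
Round up → n = 459 per group.

n = 459 per group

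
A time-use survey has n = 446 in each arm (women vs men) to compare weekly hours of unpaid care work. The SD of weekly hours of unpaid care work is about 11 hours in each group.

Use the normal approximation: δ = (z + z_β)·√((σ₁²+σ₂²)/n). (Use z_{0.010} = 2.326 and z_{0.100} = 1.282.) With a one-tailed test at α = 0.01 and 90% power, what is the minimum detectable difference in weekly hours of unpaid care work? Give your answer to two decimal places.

Minimum detectable difference ≈ 2.66 hours

δ = (z_α + z_β) · √((σ₁²+σ₂²)/n)
  = (2.326 + 1.282) · √(242/446)
  = 3.608 · √0.5426
  = 3.608 · 0.7366
  = 2.6577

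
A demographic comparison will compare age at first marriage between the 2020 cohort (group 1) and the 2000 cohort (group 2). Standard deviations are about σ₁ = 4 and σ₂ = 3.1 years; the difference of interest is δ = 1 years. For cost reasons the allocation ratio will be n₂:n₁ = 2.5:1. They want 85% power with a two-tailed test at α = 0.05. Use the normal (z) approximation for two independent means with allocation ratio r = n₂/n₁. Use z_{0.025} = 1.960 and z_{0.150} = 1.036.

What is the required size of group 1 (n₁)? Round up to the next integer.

n₁ = (z_{α/2} + z_β)² · (σ₁² + σ₂²/r) / δ²
   = (1.960 + 1.036)² · (4² + 3.1²/2.5) / 1²
   = 8.9760 · (16 + 3.844) / 1
   = 8.9760 · 19.844 / 1
   = 178.12
Round up → n₁ = 179; n₂ = r·n₁ = 2.5 × 179 = 448.

n₁ = 179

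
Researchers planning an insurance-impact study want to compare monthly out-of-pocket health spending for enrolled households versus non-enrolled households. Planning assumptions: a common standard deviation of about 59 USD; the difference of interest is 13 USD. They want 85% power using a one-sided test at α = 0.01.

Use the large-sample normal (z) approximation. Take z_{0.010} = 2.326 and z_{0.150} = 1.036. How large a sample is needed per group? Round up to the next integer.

n = (z_α + z_β)² · (σ₁² + σ₂²) / δ²
  = (2.326 + 1.036)² · (2·59² = 6962) / 13²
  = 11.3030 · 6962 / 169
  = 465.63
Round up → n = 466 per group.

n = 466 per group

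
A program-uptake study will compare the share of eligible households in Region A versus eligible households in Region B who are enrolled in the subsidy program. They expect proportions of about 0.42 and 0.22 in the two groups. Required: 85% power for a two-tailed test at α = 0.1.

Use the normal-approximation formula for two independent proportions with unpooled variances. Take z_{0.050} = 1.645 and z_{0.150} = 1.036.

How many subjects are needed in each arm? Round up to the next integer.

n = 75 per group

n = (z_{α/2} + z_β)² · [p₁(1−p₁) + p₂(1−p₂)] / (p₁ − p₂)²
  = (1.645 + 1.036)² · (0.42·0.58 + 0.22·0.78) / (0.20)²
  = (2.681)² · (0.2436 + 0.1716) / 0.0400
  = 7.1878 · 0.4152 / 0.0400
  = 74.61
Round up → n = 75 per group.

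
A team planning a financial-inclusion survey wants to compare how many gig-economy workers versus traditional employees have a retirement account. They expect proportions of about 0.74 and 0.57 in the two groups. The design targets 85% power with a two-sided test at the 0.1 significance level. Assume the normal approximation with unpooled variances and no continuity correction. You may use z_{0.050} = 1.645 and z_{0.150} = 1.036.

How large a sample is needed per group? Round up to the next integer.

n = 109 per group

n = (z_{α/2} + z_β)² · [p₁(1−p₁) + p₂(1−p₂)] / (p₁ − p₂)²
  = (1.645 + 1.036)² · (0.74·0.26 + 0.57·0.43) / (0.17)²
  = (2.681)² · (0.1924 + 0.2451) / 0.0289
  = 7.1878 · 0.4375 / 0.0289
  = 108.81
Round up → n = 109 per group.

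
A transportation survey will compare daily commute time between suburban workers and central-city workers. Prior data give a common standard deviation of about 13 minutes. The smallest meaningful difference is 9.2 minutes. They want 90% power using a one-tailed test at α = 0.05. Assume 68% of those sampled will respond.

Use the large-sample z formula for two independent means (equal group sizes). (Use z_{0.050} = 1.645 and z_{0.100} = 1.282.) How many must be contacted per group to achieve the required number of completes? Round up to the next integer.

n = 51 per group

n = (z_α + z_β)² · (σ₁² + σ₂²) / δ²
  = (1.645 + 1.282)² · (2·13² = 338) / 9.2²
  = 8.5673 · 338 / 84.64
  = 34.21
Adjust for 68% response: 34.21 / 0.68 = 50.31.
Round up → n = 51 per group.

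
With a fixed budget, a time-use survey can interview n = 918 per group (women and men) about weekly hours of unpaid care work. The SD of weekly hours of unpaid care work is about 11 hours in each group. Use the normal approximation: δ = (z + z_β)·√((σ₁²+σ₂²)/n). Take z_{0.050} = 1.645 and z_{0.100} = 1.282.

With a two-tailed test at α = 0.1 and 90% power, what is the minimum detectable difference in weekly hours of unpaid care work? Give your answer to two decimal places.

δ = (z_{α/2} + z_β) · √((σ₁²+σ₂²)/n)
  = (1.645 + 1.282) · √(242/918)
  = 2.927 · √0.26362
  = 2.927 · 0.5134
  = 1.5028

Minimum detectable difference ≈ 1.50 hours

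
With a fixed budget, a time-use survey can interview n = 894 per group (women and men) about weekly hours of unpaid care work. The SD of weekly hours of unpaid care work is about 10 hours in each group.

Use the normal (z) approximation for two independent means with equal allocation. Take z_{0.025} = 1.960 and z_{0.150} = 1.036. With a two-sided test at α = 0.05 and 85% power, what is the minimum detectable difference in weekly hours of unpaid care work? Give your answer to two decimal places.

Minimum detectable difference ≈ 1.42 hours

δ = (z_{α/2} + z_β) · √((σ₁²+σ₂²)/n)
  = (1.960 + 1.036) · √(200/894)
  = 2.996 · √0.22371
  = 2.996 · 0.4730
  = 1.4171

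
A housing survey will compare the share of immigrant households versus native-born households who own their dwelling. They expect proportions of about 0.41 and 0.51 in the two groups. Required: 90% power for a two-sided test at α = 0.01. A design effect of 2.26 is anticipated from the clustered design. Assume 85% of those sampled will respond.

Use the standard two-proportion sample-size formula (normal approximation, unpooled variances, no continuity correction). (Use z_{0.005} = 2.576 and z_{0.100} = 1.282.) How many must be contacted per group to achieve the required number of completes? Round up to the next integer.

n = 1947 per group

n = (z_{α/2} + z_β)² · [p₁(1−p₁) + p₂(1−p₂)] / (p₁ − p₂)²
  = (2.576 + 1.282)² · (0.41·0.59 + 0.51·0.49) / (-0.10)²
  = (3.858)² · (0.2419 + 0.2499) / 0.0100
  = 14.8842 · 0.4918 / 0.0100
  = 732.00
Design effect: 2.26 × 732.00 = 1654.33.
Adjust for 85% response: 1654.33 / 0.85 = 1946.27.
Round up → n = 1947 per group.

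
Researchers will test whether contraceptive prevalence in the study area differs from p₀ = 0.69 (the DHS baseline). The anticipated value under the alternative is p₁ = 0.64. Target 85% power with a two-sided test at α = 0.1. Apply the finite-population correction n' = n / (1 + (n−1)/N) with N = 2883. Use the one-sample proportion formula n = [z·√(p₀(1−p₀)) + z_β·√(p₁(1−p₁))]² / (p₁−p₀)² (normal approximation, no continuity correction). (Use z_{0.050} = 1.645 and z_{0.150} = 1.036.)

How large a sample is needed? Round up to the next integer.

n = 520

n = [z_{α/2}·√(p₀q₀) + z_β·√(p₁q₁)]² / (p₁ − p₀)²
  = [1.645·√(0.69·0.31) + 1.036·√(0.64·0.36)]² / (-0.05)²
  = [1.645·0.4625 + 1.036·0.4800]² / 0.0025
  = [1.2581]² / 0.0025
  = 633.11
Finite-population correction (N = 2883): 633.11 / (1 + (633.11 − 1)/2883) = 519.26.
Round up → n = 520.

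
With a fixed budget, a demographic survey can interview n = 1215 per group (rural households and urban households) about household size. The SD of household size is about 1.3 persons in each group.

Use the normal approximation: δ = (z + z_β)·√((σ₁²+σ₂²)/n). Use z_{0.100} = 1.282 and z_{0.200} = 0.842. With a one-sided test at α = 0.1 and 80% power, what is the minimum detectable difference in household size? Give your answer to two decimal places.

δ = (z_α + z_β) · √((σ₁²+σ₂²)/n)
  = (1.282 + 0.842) · √(3.38/1215)
  = 2.124 · √0.00278
  = 2.124 · 0.0527
  = 0.1120

Minimum detectable difference ≈ 0.11 persons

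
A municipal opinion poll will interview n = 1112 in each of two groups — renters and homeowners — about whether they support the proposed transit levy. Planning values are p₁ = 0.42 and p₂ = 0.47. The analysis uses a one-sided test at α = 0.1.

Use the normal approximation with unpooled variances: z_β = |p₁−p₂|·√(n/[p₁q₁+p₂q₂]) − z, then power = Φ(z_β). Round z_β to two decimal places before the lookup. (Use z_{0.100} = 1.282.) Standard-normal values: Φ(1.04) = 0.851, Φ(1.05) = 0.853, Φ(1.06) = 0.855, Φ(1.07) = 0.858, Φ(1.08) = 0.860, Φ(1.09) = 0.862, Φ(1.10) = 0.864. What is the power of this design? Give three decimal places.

Power ≈ 0.862

z_β = |p₁−p₂|·√(n/[p₁q₁+p₂q₂]) − z_α
    = 0.05 · √(1112/0.4927) − 1.282
    = 0.05 · 47.5074 − 1.282
    = 2.3754 − 1.282 = 1.0934 → 1.09
Power = Φ(1.09) = 0.862.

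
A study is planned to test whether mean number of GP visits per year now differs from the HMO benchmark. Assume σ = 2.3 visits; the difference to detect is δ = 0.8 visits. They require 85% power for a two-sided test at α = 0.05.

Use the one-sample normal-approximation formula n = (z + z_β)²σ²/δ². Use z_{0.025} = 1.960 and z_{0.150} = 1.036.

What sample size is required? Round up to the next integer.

n = (z_{α/2} + z_β)² · σ² / δ²
  = (1.960 + 1.036)² · 2.3² / 0.8²
  = 8.9760 · 5.29 / 0.64
  = 74.19
Round up → n = 75.

n = 75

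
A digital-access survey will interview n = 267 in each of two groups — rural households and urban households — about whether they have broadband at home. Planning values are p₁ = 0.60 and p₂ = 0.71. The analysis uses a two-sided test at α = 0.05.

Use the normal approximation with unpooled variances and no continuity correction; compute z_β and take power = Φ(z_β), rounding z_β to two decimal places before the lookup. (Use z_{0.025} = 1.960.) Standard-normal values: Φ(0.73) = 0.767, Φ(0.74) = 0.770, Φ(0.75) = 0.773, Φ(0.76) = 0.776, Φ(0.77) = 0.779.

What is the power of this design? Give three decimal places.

z_β = |p₁−p₂|·√(n/[p₁q₁+p₂q₂]) − z_{α/2}
    = 0.11 · √(267/0.4459) − 1.960
    = 0.11 · 24.4702 − 1.960
    = 2.6917 − 1.960 = 0.7317 → 0.73
Power = Φ(0.73) = 0.767.

Power ≈ 0.767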